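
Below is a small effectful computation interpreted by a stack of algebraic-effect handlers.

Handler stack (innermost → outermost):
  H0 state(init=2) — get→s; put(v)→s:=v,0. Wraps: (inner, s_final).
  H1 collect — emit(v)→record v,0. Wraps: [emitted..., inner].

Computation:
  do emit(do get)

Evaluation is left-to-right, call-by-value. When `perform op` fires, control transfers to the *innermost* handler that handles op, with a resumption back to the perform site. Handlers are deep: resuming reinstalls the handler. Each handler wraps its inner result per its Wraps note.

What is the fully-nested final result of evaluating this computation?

Working:
get @ H0 ⇒ 2
emit(2) @ H1 ⇒ out+=2
H0 returns (0, 2)
H1 returns [2, (0, 2)]
= [2, (0, 2)]

Answer: [2, (0, 2)]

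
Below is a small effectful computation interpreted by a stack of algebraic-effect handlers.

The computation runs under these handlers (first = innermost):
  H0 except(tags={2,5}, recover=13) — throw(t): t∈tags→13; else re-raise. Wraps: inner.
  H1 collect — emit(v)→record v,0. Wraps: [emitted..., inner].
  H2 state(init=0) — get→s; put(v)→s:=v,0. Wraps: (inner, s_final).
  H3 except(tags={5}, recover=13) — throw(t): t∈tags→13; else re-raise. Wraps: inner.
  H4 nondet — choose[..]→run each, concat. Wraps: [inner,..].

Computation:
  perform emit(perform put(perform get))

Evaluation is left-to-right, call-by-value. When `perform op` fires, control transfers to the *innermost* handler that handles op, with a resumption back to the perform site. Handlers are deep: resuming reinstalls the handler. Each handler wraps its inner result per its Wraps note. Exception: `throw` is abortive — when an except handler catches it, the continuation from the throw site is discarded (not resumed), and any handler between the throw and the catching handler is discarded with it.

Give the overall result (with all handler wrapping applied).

Answer: [([0, 0], 0)]

Working:
get @ H2 ⇒ 0
put(0) @ H2 ⇒ s:=0
emit(0) @ H1 ⇒ out+=0
H0 returns 0
H1 returns [0, 0]
H2 returns ([0, 0], 0)
H3 returns ([0, 0], 0)
H4 returns [([0, 0], 0)]
= [([0, 0], 0)]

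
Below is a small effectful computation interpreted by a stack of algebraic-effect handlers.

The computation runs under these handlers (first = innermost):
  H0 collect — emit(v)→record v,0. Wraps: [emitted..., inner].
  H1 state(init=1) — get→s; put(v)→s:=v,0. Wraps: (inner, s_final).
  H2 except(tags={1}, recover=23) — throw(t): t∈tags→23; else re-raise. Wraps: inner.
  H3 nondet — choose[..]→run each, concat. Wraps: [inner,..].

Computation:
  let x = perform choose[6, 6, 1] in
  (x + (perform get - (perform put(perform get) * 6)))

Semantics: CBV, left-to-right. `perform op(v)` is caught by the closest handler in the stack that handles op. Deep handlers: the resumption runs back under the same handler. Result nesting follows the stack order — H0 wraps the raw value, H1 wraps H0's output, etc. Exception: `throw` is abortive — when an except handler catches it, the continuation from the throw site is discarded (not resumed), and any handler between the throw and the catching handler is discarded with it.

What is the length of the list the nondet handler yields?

Evaluation trace:
choose[6, 6, 1] @ H3
  branch[0] choose=6:
    get @ H1 ⇒ 1
    get @ H1 ⇒ 1
    put(1) @ H1 ⇒ s:=1
    H0 returns [7]
    H1 returns ([7], 1)
    H2 returns ([7], 1)
    H3 returns [([7], 1)]
  branch[1] choose=6:
    get @ H1 ⇒ 1
    get @ H1 ⇒ 1
    put(1) @ H1 ⇒ s:=1
    H0 returns [7]
    H1 returns ([7], 1)
    H2 returns ([7], 1)
    H3 returns [([7], 1)]
  branch[2] choose=1:
    get @ H1 ⇒ 1
    get @ H1 ⇒ 1
    put(1) @ H1 ⇒ s:=1
    H0 returns [2]
    H1 returns ([2], 1)
    H2 returns ([2], 1)
    H3 returns [([2], 1)]
= [([7], 1), ([7], 1), ([2], 1)]

Answer: 3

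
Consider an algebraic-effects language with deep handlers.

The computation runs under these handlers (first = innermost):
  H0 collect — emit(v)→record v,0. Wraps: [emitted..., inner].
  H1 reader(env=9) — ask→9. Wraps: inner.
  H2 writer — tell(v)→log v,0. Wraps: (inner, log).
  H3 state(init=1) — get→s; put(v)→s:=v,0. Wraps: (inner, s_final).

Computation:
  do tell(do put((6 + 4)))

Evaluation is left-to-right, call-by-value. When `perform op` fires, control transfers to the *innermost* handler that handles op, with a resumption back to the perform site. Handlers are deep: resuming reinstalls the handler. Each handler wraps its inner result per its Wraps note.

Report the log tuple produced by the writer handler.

Step-by-step:
put(10) @ H3 ⇒ s:=10
tell(0) @ H2 ⇒ log+=0
H0 returns [0]
H1 returns [0]
H2 returns ([0], (0))
H3 returns (([0], (0)), 10)
= (([0], (0)), 10)

Answer: (0)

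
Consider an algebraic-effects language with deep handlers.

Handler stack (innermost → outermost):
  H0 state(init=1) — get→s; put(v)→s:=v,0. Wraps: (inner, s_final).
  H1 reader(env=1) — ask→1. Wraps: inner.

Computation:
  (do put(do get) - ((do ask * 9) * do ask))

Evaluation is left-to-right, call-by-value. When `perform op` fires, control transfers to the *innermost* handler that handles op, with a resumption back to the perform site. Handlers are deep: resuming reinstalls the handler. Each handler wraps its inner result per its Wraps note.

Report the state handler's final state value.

Working:
get @ H0 ⇒ 1
put(1) @ H0 ⇒ s:=1
ask @ H1 ⇒ 1
ask @ H1 ⇒ 1
H0 returns (-9, 1)
H1 returns (-9, 1)
= (-9, 1)

Answer: 1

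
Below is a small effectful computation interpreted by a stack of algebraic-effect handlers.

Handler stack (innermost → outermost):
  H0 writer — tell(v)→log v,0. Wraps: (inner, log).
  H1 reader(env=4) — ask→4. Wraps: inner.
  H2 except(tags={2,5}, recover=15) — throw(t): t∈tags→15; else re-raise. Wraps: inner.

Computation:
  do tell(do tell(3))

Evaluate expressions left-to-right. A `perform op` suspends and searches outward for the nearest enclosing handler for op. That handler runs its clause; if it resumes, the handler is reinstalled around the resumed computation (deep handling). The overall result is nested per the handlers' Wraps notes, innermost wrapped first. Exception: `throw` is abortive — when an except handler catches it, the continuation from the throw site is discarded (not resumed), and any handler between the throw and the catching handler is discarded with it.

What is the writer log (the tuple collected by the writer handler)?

Answer: (3, 0)

Evaluation trace:
tell(3) @ H0 ⇒ log+=3
tell(0) @ H0 ⇒ log+=0
H0 returns (0, (3, 0))
H1 returns (0, (3, 0))
H2 returns (0, (3, 0))
= (0, (3, 0))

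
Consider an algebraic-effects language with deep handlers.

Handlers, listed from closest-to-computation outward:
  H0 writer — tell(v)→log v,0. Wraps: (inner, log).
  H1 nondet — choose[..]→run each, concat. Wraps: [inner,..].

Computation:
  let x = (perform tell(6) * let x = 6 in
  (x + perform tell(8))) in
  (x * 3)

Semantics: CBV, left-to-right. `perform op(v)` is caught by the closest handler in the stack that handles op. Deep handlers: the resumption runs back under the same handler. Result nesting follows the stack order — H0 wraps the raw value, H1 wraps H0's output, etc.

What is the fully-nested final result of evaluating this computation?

Answer: [(0, (6, 8))]

Working:
tell(6) @ H0 ⇒ log+=6
tell(8) @ H0 ⇒ log+=8
H0 returns (0, (6, 8))
H1 returns [(0, (6, 8))]
= [(0, (6, 8))]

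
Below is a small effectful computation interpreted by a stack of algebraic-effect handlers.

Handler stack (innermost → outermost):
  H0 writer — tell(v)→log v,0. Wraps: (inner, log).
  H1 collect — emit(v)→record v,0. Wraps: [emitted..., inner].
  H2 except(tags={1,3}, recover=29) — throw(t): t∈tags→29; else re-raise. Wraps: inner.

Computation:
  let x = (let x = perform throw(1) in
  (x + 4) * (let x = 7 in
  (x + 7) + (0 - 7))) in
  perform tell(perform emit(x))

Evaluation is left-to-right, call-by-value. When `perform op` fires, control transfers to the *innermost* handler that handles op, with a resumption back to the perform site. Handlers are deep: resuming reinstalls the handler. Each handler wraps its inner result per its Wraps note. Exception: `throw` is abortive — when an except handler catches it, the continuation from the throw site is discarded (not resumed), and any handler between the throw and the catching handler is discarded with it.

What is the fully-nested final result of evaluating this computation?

Evaluation trace:
throw(1) @ H2 caught ⇒ 29
= 29

Answer: 29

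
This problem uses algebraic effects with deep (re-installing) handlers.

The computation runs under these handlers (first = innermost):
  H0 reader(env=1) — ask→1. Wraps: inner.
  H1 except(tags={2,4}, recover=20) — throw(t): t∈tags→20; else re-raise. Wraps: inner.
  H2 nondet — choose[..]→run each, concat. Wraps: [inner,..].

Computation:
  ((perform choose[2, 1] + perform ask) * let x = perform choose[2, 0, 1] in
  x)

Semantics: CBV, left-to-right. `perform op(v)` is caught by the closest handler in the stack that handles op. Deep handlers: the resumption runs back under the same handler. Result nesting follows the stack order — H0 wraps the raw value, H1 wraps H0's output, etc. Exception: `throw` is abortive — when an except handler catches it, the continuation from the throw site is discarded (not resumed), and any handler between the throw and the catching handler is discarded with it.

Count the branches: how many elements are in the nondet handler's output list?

Working:
choose[2, 1] @ H2
  branch[0] choose=2:
    ask @ H0 ⇒ 1
    choose[2, 0, 1] @ H2
      branch[0] choose=2:
        H0 returns 6
        H1 returns 6
        H2 returns [6]
      branch[1] choose=0:
        H0 returns 0
        H1 returns 0
        H2 returns [0]
      branch[2] choose=1:
        H0 returns 3
        H1 returns 3
        H2 returns [3]
  branch[1] choose=1:
    ask @ H0 ⇒ 1
    choose[2, 0, 1] @ H2
      branch[0] choose=2:
        H0 returns 4
        H1 returns 4
        H2 returns [4]
      branch[1] choose=0:
        H0 returns 0
        H1 returns 0
        H2 returns [0]
      branch[2] choose=1:
        H0 returns 2
        H1 returns 2
        H2 returns [2]
= [6, 0, 3, 4, 0, 2]

Answer: 6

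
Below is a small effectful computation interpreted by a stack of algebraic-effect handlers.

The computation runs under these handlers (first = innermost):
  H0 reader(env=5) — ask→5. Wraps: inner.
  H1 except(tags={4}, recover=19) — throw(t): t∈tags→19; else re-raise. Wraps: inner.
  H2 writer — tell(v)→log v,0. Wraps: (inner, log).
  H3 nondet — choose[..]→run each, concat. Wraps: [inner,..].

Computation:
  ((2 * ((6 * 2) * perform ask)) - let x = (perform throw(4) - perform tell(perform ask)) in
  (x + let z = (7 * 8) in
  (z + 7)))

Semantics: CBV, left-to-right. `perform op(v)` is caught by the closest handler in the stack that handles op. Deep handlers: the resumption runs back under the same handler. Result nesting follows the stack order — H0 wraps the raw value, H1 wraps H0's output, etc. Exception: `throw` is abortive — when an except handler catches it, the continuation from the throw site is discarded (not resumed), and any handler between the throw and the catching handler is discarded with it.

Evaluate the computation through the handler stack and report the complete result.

Evaluation trace:
ask @ H0 ⇒ 5
throw(4) @ H1 caught ⇒ 19
H2 returns (19, ())
H3 returns [(19, ())]
= [(19, ())]

Answer: [(19, ())]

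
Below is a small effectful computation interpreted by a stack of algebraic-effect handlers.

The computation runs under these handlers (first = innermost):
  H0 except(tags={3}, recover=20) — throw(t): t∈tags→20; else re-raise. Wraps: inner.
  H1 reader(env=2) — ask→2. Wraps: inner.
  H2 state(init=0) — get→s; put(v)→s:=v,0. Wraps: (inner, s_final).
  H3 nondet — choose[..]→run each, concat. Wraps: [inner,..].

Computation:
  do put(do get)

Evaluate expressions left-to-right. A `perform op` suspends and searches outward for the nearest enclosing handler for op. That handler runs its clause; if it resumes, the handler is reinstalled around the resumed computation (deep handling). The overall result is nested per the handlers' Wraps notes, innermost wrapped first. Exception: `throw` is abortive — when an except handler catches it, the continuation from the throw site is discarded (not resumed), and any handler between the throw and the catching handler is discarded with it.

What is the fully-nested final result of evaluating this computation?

Answer: [(0, 0)]

Step-by-step:
get @ H2 ⇒ 0
put(0) @ H2 ⇒ s:=0
H0 returns 0
H1 returns 0
H2 returns (0, 0)
H3 returns [(0, 0)]
= [(0, 0)]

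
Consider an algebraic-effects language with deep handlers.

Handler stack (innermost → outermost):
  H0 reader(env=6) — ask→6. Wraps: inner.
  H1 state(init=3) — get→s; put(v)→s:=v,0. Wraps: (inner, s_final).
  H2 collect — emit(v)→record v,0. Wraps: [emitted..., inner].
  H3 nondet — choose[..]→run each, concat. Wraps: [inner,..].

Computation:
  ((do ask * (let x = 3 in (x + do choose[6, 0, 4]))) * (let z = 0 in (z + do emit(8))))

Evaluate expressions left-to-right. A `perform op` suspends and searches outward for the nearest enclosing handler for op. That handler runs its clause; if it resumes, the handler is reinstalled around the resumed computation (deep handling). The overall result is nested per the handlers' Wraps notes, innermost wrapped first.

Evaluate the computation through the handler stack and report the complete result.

Answer: [[8, (0, 3)], [8, (0, 3)], [8, (0, 3)]]

Evaluation trace:
ask @ H0 ⇒ 6
choose[6, 0, 4] @ H3
  branch[0] choose=6:
    emit(8) @ H2 ⇒ out+=8
    H0 returns 0
    H1 returns (0, 3)
    H2 returns [8, (0, 3)]
    H3 returns [[8, (0, 3)]]
  branch[1] choose=0:
    emit(8) @ H2 ⇒ out+=8
    H0 returns 0
    H1 returns (0, 3)
    H2 returns [8, (0, 3)]
    H3 returns [[8, (0, 3)]]
  branch[2] choose=4:
    emit(8) @ H2 ⇒ out+=8
    H0 returns 0
    H1 returns (0, 3)
    H2 returns [8, (0, 3)]
    H3 returns [[8, (0, 3)]]
= [[8, (0, 3)], [8, (0, 3)], [8, (0, 3)]]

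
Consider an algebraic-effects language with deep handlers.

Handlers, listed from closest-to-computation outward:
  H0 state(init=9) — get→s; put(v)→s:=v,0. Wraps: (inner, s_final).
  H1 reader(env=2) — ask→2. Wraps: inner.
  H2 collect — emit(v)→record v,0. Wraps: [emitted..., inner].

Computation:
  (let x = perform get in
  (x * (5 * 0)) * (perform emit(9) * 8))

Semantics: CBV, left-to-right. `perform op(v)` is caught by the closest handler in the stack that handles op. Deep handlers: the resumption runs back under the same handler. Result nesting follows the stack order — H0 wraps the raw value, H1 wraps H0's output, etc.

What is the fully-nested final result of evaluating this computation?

Answer: [9, (0, 9)]

Working:
get @ H0 ⇒ 9
emit(9) @ H2 ⇒ out+=9
H0 returns (0, 9)
H1 returns (0, 9)
H2 returns [9, (0, 9)]
= [9, (0, 9)]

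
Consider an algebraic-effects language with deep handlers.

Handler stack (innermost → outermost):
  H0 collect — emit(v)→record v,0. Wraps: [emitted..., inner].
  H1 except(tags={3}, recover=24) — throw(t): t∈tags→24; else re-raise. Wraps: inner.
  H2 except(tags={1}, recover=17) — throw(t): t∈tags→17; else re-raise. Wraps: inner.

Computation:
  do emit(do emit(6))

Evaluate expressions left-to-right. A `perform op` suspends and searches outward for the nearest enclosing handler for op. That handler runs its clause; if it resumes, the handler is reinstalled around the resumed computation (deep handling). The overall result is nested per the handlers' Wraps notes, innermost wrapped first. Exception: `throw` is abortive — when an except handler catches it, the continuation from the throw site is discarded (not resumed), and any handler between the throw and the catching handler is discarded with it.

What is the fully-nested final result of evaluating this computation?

Answer: [6, 0, 0]

Step-by-step:
emit(6) @ H0 ⇒ out+=6
emit(0) @ H0 ⇒ out+=0
H0 returns [6, 0, 0]
H1 returns [6, 0, 0]
H2 returns [6, 0, 0]
= [6, 0, 0]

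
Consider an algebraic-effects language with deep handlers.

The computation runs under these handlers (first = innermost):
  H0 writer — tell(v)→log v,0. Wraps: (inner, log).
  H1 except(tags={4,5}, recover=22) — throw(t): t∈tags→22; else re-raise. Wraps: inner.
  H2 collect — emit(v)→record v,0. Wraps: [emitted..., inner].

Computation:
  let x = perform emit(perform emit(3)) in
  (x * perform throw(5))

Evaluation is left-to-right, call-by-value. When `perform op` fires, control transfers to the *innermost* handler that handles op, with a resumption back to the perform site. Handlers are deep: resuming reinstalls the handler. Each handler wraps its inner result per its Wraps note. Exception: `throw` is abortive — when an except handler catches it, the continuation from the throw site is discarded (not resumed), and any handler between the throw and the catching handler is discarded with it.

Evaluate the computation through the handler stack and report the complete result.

Evaluation trace:
emit(3) @ H2 ⇒ out+=3
emit(0) @ H2 ⇒ out+=0
throw(5) @ H1 caught ⇒ 22
H2 returns [3, 0, 22]
= [3, 0, 22]

Answer: [3, 0, 22]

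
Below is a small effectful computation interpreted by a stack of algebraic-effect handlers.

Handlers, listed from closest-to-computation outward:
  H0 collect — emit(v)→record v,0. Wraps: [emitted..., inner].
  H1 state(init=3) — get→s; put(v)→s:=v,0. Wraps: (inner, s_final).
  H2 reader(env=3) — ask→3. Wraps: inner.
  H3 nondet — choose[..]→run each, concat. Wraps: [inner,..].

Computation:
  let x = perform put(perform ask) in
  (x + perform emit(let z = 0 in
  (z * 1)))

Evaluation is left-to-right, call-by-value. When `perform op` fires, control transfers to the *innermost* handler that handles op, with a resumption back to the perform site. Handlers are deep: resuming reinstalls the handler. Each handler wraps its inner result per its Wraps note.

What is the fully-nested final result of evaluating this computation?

Working:
ask @ H2 ⇒ 3
put(3) @ H1 ⇒ s:=3
emit(0) @ H0 ⇒ out+=0
H0 returns [0, 0]
H1 returns ([0, 0], 3)
H2 returns ([0, 0], 3)
H3 returns [([0, 0], 3)]
= [([0, 0], 3)]

Answer: [([0, 0], 3)]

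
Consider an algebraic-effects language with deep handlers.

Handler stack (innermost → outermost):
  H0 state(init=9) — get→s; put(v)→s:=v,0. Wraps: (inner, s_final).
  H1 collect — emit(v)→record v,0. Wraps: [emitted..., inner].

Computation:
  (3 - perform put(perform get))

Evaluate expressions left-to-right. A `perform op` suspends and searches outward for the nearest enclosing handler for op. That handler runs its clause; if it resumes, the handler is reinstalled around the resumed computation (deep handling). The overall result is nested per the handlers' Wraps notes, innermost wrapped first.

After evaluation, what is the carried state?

Answer: 9

Step-by-step:
get @ H0 ⇒ 9
put(9) @ H0 ⇒ s:=9
H0 returns (3, 9)
H1 returns [(3, 9)]
= [(3, 9)]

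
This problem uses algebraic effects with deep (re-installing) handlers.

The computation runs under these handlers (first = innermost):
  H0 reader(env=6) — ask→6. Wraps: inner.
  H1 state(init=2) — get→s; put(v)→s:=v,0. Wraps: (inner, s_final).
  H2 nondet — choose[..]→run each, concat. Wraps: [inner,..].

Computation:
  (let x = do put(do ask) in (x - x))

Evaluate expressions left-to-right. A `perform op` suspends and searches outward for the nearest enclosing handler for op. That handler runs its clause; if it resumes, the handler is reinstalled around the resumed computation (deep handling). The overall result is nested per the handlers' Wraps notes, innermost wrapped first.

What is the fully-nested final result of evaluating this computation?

Answer: [(0, 6)]

Step-by-step:
ask @ H0 ⇒ 6
put(6) @ H1 ⇒ s:=6
H0 returns 0
H1 returns (0, 6)
H2 returns [(0, 6)]
= [(0, 6)]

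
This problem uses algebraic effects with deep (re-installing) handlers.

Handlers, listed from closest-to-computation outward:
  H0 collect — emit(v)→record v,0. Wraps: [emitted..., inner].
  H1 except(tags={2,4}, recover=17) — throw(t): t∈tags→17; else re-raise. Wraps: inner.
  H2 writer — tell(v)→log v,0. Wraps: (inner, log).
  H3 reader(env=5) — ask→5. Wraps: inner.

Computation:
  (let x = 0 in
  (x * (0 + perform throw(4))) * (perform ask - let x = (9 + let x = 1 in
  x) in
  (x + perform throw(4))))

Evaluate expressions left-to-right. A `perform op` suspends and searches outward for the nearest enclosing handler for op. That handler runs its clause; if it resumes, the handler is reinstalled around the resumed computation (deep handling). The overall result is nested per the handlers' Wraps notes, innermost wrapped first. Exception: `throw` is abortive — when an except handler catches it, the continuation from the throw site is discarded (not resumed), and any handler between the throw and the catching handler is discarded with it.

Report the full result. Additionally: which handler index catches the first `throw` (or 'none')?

Evaluation trace:
throw(4) @ H1 caught ⇒ 17
H2 returns (17, ())
H3 returns (17, ())
= (17, ())

Answer: (17, ()) ; first throw caught by: H1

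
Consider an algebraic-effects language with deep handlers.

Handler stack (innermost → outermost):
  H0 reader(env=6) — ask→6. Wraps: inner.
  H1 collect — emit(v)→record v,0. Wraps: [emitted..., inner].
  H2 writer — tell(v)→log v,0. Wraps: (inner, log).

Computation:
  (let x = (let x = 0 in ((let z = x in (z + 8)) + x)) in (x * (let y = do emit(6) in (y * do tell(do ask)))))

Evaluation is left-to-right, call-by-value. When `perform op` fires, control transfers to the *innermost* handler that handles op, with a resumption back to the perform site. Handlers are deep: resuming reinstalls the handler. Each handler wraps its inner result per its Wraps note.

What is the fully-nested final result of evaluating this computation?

Step-by-step:
emit(6) @ H1 ⇒ out+=6
ask @ H0 ⇒ 6
tell(6) @ H2 ⇒ log+=6
H0 returns 0
H1 returns [6, 0]
H2 returns ([6, 0], (6))
= ([6, 0], (6))

Answer: ([6, 0], (6))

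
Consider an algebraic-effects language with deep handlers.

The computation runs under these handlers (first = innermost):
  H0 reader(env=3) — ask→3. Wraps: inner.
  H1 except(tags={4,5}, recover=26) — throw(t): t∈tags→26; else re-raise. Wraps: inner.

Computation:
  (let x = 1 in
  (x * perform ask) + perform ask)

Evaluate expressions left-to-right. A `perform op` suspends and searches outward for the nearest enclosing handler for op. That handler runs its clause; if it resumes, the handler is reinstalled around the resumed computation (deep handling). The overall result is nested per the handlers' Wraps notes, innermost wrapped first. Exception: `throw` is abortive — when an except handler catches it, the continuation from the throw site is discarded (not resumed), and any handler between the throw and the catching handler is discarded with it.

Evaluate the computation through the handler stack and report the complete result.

Working:
ask @ H0 ⇒ 3
ask @ H0 ⇒ 3
H0 returns 6
H1 returns 6
= 6

Answer: 6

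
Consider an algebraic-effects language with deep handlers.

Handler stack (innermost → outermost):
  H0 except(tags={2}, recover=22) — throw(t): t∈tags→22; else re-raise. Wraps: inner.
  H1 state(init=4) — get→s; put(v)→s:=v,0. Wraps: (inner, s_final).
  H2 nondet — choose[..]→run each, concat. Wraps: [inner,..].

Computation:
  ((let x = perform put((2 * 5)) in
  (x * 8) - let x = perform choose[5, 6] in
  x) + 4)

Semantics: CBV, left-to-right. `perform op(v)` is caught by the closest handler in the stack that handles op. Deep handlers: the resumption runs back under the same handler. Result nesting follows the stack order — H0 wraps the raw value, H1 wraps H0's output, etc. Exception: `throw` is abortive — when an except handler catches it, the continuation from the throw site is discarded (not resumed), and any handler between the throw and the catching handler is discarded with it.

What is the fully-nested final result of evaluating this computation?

Answer: [(-1, 10), (-2, 10)]

Step-by-step:
put(10) @ H1 ⇒ s:=10
choose[5, 6] @ H2
  branch[0] choose=5:
    H0 returns -1
    H1 returns (-1, 10)
    H2 returns [(-1, 10)]
  branch[1] choose=6:
    H0 returns -2
    H1 returns (-2, 10)
    H2 returns [(-2, 10)]
= [(-1, 10), (-2, 10)]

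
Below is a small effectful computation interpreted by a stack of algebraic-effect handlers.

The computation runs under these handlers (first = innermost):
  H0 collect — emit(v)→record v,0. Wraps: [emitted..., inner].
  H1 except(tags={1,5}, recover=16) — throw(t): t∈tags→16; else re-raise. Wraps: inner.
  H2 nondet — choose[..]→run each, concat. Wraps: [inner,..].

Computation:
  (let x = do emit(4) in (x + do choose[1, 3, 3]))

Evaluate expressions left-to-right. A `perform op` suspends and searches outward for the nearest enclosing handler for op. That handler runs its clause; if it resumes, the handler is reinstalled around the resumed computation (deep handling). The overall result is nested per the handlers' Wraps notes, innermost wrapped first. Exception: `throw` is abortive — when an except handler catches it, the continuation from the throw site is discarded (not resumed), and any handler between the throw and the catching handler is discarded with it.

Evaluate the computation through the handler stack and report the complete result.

Answer: [[4, 1], [4, 3], [4, 3]]

Step-by-step:
emit(4) @ H0 ⇒ out+=4
choose[1, 3, 3] @ H2
  branch[0] choose=1:
    H0 returns [4, 1]
    H1 returns [4, 1]
    H2 returns [[4, 1]]
  branch[1] choose=3:
    H0 returns [4, 3]
    H1 returns [4, 3]
    H2 returns [[4, 3]]
  branch[2] choose=3:
    H0 returns [4, 3]
    H1 returns [4, 3]
    H2 returns [[4, 3]]
= [[4, 1], [4, 3], [4, 3]]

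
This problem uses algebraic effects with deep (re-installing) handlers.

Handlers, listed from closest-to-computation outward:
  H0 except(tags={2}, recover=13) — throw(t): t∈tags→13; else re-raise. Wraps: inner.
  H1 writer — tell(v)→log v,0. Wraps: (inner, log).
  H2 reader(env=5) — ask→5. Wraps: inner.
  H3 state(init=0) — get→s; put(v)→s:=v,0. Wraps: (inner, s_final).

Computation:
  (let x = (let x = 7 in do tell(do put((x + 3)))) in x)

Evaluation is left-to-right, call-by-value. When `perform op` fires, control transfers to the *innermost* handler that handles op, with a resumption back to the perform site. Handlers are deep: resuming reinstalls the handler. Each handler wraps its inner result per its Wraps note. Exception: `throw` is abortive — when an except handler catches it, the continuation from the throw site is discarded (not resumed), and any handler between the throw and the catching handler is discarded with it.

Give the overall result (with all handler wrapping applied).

Step-by-step:
put(10) @ H3 ⇒ s:=10
tell(0) @ H1 ⇒ log+=0
H0 returns 0
H1 returns (0, (0))
H2 returns (0, (0))
H3 returns ((0, (0)), 10)
= ((0, (0)), 10)

Answer: ((0, (0)), 10)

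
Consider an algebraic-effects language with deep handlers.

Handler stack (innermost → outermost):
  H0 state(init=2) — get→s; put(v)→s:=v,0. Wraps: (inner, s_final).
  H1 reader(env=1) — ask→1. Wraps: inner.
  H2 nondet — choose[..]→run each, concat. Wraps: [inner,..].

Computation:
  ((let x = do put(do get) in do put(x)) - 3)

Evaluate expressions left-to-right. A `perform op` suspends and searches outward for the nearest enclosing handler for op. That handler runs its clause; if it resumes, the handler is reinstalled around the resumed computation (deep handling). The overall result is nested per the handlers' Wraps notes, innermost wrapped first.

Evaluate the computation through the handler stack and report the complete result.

Answer: [(-3, 0)]

Step-by-step:
get @ H0 ⇒ 2
put(2) @ H0 ⇒ s:=2
put(0) @ H0 ⇒ s:=0
H0 returns (-3, 0)
H1 returns (-3, 0)
H2 returns [(-3, 0)]
= [(-3, 0)]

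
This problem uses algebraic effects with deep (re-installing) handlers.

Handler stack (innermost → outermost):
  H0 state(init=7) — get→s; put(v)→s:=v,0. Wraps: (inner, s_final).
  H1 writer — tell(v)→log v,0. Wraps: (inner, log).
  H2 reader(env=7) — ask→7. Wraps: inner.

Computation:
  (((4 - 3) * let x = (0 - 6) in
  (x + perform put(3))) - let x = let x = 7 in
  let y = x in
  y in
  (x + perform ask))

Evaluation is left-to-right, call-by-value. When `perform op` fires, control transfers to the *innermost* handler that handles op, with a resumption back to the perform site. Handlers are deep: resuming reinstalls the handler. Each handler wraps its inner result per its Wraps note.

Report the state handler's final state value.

Answer: 3

Evaluation trace:
put(3) @ H0 ⇒ s:=3
ask @ H2 ⇒ 7
H0 returns (-20, 3)
H1 returns ((-20, 3), ())
H2 returns ((-20, 3), ())
= ((-20, 3), ())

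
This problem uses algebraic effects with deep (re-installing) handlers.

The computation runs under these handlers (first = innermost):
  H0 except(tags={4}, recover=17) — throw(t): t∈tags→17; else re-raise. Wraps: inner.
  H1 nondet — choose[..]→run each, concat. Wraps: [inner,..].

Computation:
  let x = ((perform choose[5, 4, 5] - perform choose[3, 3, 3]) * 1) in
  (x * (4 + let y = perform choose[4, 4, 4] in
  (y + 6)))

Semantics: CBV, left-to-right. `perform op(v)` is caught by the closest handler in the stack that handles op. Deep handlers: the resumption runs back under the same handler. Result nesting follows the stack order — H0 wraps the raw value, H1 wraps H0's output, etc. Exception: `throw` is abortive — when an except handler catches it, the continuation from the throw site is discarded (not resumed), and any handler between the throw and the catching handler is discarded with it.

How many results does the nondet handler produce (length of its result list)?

Evaluation trace:
choose[5, 4, 5] @ H1
  branch[0] choose=5:
    choose[3, 3, 3] @ H1
      branch[0] choose=3:
        choose[4, 4, 4] @ H1
          branch[0] choose=4:
            H0 returns 28
            H1 returns [28]
          branch[1] choose=4:
            H0 returns 28
            H1 returns [28]
          branch[2] choose=4:
            H0 returns 28
            H1 returns [28]
      branch[1] choose=3:
        choose[4, 4, 4] @ H1
          branch[0] choose=4:
            H0 returns 28
            H1 returns [28]
          branch[1] choose=4:
            H0 returns 28
            H1 returns [28]
          branch[2] choose=4:
            H0 returns 28
            H1 returns [28]
      branch[2] choose=3:
        choose[4, 4, 4] @ H1
          branch[0] choose=4:
            H0 returns 28
            H1 returns [28]
          branch[1] choose=4:
            H0 returns 28
            H1 returns [28]
          branch[2] choose=4:
            H0 returns 28
            H1 returns [28]
  branch[1] choose=4:
    choose[3, 3, 3] @ H1
      branch[0] choose=3:
        choose[4, 4, 4] @ H1
          branch[0] choose=4:
            H0 returns 14
            H1 returns [14]
          branch[1] choose=4:
            H0 returns 14
            H1 returns [14]
          branch[2] choose=4:
            H0 returns 14
            H1 returns [14]
      branch[1] choose=3:
        choose[4, 4, 4] @ H1
          branch[0] choose=4:
            H0 returns 14
            H1 returns [14]
          branch[1] choose=4:
            H0 returns 14
            H1 returns [14]
          branch[2] choose=4:
            H0 returns 14
            H1 returns [14]
      branch[2] choose=3:
        choose[4, 4, 4] @ H1
          branch[0] choose=4:
            H0 returns 14
            H1 returns [14]
          branch[1] choose=4:
            H0 returns 14
            H1 returns [14]
          branch[2] choose=4:
            H0 returns 14
            H1 returns [14]
  branch[2] choose=5:
    choose[3, 3, 3] @ H1
      branch[0] choose=3:
        choose[4, 4, 4] @ H1
          branch[0] choose=4:
            H0 returns 28
            H1 returns [28]
          branch[1] choose=4:
            H0 returns 28
            H1 returns [28]
          branch[2] choose=4:
            H0 returns 28
            H1 returns [28]
      branch[1] choose=3:
        choose[4, 4, 4] @ H1
          branch[0] choose=4:
            H0 returns 28
            H1 returns [28]
          branch[1] choose=4:
            H0 returns 28
            H1 returns [28]
          branch[2] choose=4:
            H0 returns 28
            H1 returns [28]
      branch[2] choose=3:
        choose[4, 4, 4] @ H1
          branch[0] choose=4:
            H0 returns 28
            H1 returns [28]
          branch[1] choose=4:
            H0 returns 28
            H1 returns [28]
          branch[2] choose=4:
            H0 returns 28
            H1 returns [28]
= [28, 28, 28, 28, 28, 28, 28, 28, 28, 14, 14, 14, 14, 14, 14, 14, 14, 14, 28, 28, 28, 28, 28, 28, 28, 28, 28]

Answer: 27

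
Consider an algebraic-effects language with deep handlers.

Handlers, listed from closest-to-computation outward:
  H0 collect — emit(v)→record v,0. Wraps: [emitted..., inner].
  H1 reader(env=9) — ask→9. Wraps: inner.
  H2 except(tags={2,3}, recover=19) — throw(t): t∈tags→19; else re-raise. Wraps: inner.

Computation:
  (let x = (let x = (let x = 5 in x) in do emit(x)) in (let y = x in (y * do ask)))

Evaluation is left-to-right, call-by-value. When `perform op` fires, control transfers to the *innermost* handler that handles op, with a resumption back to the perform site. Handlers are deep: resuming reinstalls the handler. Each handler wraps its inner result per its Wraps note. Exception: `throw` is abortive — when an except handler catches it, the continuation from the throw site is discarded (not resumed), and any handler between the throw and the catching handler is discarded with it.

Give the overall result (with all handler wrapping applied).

Answer: [5, 0]

Step-by-step:
emit(5) @ H0 ⇒ out+=5
ask @ H1 ⇒ 9
H0 returns [5, 0]
H1 returns [5, 0]
H2 returns [5, 0]
= [5, 0]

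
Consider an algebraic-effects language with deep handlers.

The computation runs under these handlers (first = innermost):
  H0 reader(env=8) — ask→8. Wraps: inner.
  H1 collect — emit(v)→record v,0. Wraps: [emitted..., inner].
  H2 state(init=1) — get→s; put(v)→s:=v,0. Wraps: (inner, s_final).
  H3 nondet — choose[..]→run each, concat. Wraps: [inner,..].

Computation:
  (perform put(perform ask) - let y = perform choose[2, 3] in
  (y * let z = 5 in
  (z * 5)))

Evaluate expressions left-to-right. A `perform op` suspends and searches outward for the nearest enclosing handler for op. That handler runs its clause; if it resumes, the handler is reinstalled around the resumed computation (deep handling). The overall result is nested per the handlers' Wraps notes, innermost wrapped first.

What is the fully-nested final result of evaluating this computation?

Working:
ask @ H0 ⇒ 8
put(8) @ H2 ⇒ s:=8
choose[2, 3] @ H3
  branch[0] choose=2:
    H0 returns -50
    H1 returns [-50]
    H2 returns ([-50], 8)
    H3 returns [([-50], 8)]
  branch[1] choose=3:
    H0 returns -75
    H1 returns [-75]
    H2 returns ([-75], 8)
    H3 returns [([-75], 8)]
= [([-50], 8), ([-75], 8)]

Answer: [([-50], 8), ([-75], 8)]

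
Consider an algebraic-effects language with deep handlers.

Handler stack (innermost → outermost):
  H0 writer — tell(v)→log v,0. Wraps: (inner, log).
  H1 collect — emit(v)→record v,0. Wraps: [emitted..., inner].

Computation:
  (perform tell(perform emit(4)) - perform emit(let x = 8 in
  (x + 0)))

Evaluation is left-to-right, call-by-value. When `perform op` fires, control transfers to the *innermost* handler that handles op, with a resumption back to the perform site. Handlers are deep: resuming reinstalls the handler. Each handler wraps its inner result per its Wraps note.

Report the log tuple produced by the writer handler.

Answer: (0)

Step-by-step:
emit(4) @ H1 ⇒ out+=4
tell(0) @ H0 ⇒ log+=0
emit(8) @ H1 ⇒ out+=8
H0 returns (0, (0))
H1 returns [4, 8, (0, (0))]
= [4, 8, (0, (0))]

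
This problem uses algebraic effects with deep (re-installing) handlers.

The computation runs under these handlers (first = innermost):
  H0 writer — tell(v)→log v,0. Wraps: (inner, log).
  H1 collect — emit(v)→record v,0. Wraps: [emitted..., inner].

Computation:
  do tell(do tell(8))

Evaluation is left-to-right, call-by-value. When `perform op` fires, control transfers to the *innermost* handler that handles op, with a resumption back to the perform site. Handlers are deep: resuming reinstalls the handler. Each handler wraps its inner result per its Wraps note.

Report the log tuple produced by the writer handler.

Working:
tell(8) @ H0 ⇒ log+=8
tell(0) @ H0 ⇒ log+=0
H0 returns (0, (8, 0))
H1 returns [(0, (8, 0))]
= [(0, (8, 0))]

Answer: (8, 0)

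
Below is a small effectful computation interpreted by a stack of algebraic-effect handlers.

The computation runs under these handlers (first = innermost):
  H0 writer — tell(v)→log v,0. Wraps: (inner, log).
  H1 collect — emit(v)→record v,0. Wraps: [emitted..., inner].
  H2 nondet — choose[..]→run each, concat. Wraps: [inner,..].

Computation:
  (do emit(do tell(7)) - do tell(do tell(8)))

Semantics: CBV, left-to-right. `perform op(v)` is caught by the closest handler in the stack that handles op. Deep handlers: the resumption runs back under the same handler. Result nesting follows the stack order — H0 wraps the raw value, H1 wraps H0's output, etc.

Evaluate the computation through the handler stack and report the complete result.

Answer: [[0, (0, (7, 8, 0))]]

Step-by-step:
tell(7) @ H0 ⇒ log+=7
emit(0) @ H1 ⇒ out+=0
tell(8) @ H0 ⇒ log+=8
tell(0) @ H0 ⇒ log+=0
H0 returns (0, (7, 8, 0))
H1 returns [0, (0, (7, 8, 0))]
H2 returns [[0, (0, (7, 8, 0))]]
= [[0, (0, (7, 8, 0))]]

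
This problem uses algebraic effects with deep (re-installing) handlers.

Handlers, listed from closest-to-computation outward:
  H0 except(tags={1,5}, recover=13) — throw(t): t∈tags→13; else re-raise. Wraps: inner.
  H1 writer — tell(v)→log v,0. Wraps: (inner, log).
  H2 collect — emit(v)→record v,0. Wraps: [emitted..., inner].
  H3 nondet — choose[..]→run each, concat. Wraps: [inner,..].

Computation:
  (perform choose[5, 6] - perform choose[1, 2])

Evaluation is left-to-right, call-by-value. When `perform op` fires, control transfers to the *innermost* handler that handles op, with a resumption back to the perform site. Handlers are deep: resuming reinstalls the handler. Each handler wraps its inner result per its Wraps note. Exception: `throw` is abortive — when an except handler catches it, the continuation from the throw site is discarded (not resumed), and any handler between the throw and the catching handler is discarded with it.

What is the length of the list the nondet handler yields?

Evaluation trace:
choose[5, 6] @ H3
  branch[0] choose=5:
    choose[1, 2] @ H3
      branch[0] choose=1:
        H0 returns 4
        H1 returns (4, ())
        H2 returns [(4, ())]
        H3 returns [[(4, ())]]
      branch[1] choose=2:
        H0 returns 3
        H1 returns (3, ())
        H2 returns [(3, ())]
        H3 returns [[(3, ())]]
  branch[1] choose=6:
    choose[1, 2] @ H3
      branch[0] choose=1:
        H0 returns 5
        H1 returns (5, ())
        H2 returns [(5, ())]
        H3 returns [[(5, ())]]
      branch[1] choose=2:
        H0 returns 4
        H1 returns (4, ())
        H2 returns [(4, ())]
        H3 returns [[(4, ())]]
= [[(4, ())], [(3, ())], [(5, ())], [(4, ())]]

Answer: 4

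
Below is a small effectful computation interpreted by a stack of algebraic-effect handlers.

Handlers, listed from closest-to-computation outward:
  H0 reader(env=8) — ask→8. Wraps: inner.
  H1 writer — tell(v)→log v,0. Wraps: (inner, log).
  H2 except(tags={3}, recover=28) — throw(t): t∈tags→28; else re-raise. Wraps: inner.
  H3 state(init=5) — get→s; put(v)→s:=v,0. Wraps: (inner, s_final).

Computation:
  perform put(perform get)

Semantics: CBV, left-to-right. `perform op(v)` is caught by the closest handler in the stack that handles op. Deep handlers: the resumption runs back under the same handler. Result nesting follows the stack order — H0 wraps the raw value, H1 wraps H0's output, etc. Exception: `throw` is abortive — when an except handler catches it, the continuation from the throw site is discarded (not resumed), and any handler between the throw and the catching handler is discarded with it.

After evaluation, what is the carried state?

Answer: 5

Evaluation trace:
get @ H3 ⇒ 5
put(5) @ H3 ⇒ s:=5
H0 returns 0
H1 returns (0, ())
H2 returns (0, ())
H3 returns ((0, ()), 5)
= ((0, ()), 5)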